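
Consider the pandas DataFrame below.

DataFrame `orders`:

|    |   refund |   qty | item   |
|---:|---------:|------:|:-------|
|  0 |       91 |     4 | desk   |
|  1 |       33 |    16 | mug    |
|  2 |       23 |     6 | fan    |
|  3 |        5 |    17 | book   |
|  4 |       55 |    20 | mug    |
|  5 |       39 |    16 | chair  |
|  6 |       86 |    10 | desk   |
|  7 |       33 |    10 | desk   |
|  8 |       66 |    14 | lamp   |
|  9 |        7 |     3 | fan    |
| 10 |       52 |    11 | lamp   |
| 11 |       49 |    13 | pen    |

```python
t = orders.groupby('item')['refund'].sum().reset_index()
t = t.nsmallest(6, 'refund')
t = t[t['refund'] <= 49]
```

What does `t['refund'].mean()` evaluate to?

30.75

group by item, sum of refund:
item
book       5
chair     39
desk     210
fan       30
lamp     118
mug       88
pen       49
Name: refund, dtype: int64
reset_index():
    item  refund
0   book       5
1  chair      39
2   desk     210
3    fan      30
4   lamp     118
5    mug      88
6    pen      49
take 6 rows with smallest refund:
    item  refund
0   book       5
3    fan      30
1  chair      39
6    pen      49
5    mug      88
4   lamp     118
filter rows where refund <= 49:
    item  refund
0   book       5
3    fan      30
1  chair      39
6    pen      49
Hence 30.75.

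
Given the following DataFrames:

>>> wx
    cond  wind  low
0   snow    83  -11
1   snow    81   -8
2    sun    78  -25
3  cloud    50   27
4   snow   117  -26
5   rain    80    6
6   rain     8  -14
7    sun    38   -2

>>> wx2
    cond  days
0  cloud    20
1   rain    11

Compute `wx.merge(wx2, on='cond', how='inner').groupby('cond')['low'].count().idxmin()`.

merge on 'cond' (how='inner') → 3 rows:
    cond  wind  low  days
0  cloud    50   27    20
1   rain    80    6    11
2   rain     8  -14    11
group by cond, count of low:
cond
cloud    1
rain     2
Name: low, dtype: int64
Taking the label with the smallest value gives cloud.

cloud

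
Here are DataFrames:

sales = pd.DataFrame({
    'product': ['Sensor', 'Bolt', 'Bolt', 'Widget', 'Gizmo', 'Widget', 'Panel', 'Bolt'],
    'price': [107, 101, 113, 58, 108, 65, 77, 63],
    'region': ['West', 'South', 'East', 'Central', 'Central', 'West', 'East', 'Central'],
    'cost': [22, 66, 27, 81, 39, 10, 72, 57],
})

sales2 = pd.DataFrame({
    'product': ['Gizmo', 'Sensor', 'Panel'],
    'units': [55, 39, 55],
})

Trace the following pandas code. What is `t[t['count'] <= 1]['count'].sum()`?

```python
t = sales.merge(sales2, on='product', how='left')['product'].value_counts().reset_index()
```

merge on 'product' (how='left') → 8 rows:
  product  price   region  cost  units
0  Sensor    107     West    22   39.0
1    Bolt    101    South    66    NaN
2    Bolt    113     East    27    NaN
3  Widget     58  Central    81    NaN
4   Gizmo    108  Central    39   55.0
5  Widget     65     West    10    NaN
6   Panel     77     East    72   55.0
7    Bolt     63  Central    57    NaN
value_counts of product:
product
Bolt      3
Widget    2
Sensor    1
Gizmo     1
Panel     1
Name: count, dtype: int64
reset_index():
  product  count
0    Bolt      3
1  Widget      2
2  Sensor      1
3   Gizmo      1
4   Panel      1
filter rows where count <= 1:
  product  count
2  Sensor      1
3   Gizmo      1
4   Panel      1
Finally, sum of column 'count' = 3.

3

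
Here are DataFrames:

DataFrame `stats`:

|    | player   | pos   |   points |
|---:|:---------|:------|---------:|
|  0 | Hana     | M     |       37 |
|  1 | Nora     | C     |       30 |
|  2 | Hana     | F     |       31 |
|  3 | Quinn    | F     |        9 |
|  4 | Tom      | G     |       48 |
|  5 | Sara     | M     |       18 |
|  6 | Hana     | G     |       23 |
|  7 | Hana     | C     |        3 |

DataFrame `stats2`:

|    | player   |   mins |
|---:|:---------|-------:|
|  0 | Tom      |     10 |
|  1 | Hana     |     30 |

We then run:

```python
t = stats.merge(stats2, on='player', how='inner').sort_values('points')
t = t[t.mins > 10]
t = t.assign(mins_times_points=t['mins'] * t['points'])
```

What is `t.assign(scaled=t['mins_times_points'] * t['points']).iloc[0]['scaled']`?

merge on 'player' (how='inner') → 5 rows:
  player pos  points  mins
0   Hana   M      37    30
1   Hana   F      31    30
2    Tom   G      48    10
3   Hana   G      23    30
4   Hana   C       3    30
sort by points:
  player pos  points  mins
4   Hana   C       3    30
3   Hana   G      23    30
1   Hana   F      31    30
0   Hana   M      37    30
2    Tom   G      48    10
filter rows where mins > 10:
  player pos  points  mins
4   Hana   C       3    30
3   Hana   G      23    30
1   Hana   F      31    30
0   Hana   M      37    30
add column mins_times_points = t['mins'] * t['points']:
  player pos  points  mins  mins_times_points
4   Hana   C       3    30                 90
3   Hana   G      23    30                690
1   Hana   F      31    30                930
0   Hana   M      37    30               1110
add column scaled = t['mins_times_points'] * t['points']:
  player pos  points  mins  mins_times_points  scaled
4   Hana   C       3    30                 90     270
3   Hana   G      23    30                690   15870
1   Hana   F      31    30                930   28830
0   Hana   M      37    30               1110   41070
Reading off the value at position 0, column 'scaled', we get 270.

270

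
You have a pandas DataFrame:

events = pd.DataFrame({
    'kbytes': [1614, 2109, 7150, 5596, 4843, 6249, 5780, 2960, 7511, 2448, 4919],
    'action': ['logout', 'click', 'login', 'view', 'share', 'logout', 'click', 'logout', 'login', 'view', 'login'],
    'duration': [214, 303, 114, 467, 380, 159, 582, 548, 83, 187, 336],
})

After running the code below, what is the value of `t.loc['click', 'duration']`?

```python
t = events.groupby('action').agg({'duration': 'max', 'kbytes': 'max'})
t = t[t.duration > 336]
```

group by action: max(duration), max(kbytes):
        duration  kbytes
action                  
click        582    5780
login        336    7511
logout       548    6249
share        380    4843
view         467    5596
filter rows where duration > 336:
        duration  kbytes
action                  
click        582    5780
logout       548    6249
share        380    4843
view         467    5596
So loc['click', 'duration'] = 582.

582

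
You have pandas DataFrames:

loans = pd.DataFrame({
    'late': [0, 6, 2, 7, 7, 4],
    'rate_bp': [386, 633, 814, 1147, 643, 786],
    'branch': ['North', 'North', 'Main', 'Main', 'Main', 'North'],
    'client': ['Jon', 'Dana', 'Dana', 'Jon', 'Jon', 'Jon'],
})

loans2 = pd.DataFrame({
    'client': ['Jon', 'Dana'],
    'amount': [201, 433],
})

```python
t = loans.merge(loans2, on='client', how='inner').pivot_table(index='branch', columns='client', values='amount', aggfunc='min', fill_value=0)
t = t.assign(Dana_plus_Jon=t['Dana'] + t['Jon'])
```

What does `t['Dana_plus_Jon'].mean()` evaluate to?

merge on 'client' (how='inner') → 6 rows:
   late  rate_bp branch client  amount
0     0      386  North    Jon     201
1     6      633  North   Dana     433
2     2      814   Main   Dana     433
3     7     1147   Main    Jon     201
4     7      643   Main    Jon     201
5     4      786  North    Jon     201
pivot: rows=branch, cols=client, min(amount):
client  Dana  Jon
branch           
Main     433  201
North    433  201
add column Dana_plus_Jon = t['Dana'] + t['Jon']:
client  Dana  Jon  Dana_plus_Jon
branch                          
Main     433  201            634
North    433  201            634

634.0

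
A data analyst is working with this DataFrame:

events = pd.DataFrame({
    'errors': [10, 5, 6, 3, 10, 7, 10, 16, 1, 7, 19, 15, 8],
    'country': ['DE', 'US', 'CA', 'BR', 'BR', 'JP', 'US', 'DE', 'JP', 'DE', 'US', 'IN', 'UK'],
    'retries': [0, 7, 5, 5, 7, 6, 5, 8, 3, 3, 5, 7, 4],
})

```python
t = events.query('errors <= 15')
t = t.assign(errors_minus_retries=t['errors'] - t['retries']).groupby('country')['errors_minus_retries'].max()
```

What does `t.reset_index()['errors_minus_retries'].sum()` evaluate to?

32

filter rows where errors <= 15:
    errors country  retries
0       10      DE        0
1        5      US        7
2        6      CA        5
3        3      BR        5
4       10      BR        7
5        7      JP        6
6       10      US        5
8        1      JP        3
9        7      DE        3
11      15      IN        7
12       8      UK        4
add column errors_minus_retries = t['errors'] - t['retries']:
    errors country  retries  errors_minus_retries
0       10      DE        0                    10
1        5      US        7                    -2
2        6      CA        5                     1
3        3      BR        5                    -2
4       10      BR        7                     3
5        7      JP        6                     1
6       10      US        5                     5
8        1      JP        3                    -2
9        7      DE        3                     4
11      15      IN        7                     8
12       8      UK        4                     4
group by country, max of errors_minus_retries:
country
BR     3
CA     1
DE    10
IN     8
JP     1
UK     4
US     5
Name: errors_minus_retries, dtype: int64
reset_index():
  country  errors_minus_retries
0      BR                     3
1      CA                     1
2      DE                    10
3      IN                     8
4      JP                     1
5      UK                     4
6      US                     5
Hence 32.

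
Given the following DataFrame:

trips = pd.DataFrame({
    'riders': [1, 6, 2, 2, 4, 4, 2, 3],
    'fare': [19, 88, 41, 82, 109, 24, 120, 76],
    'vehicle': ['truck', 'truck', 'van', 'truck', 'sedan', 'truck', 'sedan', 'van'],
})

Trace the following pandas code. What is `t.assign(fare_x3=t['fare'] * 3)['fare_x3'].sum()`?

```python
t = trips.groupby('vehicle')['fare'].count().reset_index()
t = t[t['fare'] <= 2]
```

group by vehicle, count of fare:
vehicle
sedan    2
truck    4
van      2
Name: fare, dtype: int64
reset_index():
  vehicle  fare
0   sedan     2
1   truck     4
2     van     2
filter rows where fare <= 2:
  vehicle  fare
0   sedan     2
2     van     2
add column fare_x3 = t['fare'] * 3:
  vehicle  fare  fare_x3
0   sedan     2        6
2     van     2        6
Hence 12.

12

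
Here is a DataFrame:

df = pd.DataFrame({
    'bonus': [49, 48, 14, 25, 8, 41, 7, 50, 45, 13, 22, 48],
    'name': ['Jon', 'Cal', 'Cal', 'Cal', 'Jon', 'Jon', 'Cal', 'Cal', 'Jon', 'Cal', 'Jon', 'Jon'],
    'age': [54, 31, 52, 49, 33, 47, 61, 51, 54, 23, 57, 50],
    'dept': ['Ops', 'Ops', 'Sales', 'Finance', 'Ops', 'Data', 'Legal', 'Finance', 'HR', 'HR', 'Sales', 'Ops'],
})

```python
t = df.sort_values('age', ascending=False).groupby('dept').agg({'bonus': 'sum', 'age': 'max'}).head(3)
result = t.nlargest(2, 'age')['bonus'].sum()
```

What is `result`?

sort by age descending:
    bonus name  age     dept
6       7  Cal   61    Legal
10     22  Jon   57    Sales
0      49  Jon   54      Ops
8      45  Jon   54       HR
2      14  Cal   52    Sales
7      50  Cal   51  Finance
11     48  Jon   50      Ops
3      25  Cal   49  Finance
5      41  Jon   47     Data
4       8  Jon   33      Ops
1      48  Cal   31      Ops
9      13  Cal   23       HR
group by dept: sum(bonus), max(age):
         bonus  age
dept               
Data        41   47
Finance     75   51
HR          58   54
Legal        7   61
Ops        153   54
Sales       36   57
take first 3 rows:
         bonus  age
dept               
Data        41   47
Finance     75   51
HR          58   54
take 2 rows with largest age:
         bonus  age
dept               
HR          58   54
Finance     75   51
Then the sum of column 'bonus': 133

133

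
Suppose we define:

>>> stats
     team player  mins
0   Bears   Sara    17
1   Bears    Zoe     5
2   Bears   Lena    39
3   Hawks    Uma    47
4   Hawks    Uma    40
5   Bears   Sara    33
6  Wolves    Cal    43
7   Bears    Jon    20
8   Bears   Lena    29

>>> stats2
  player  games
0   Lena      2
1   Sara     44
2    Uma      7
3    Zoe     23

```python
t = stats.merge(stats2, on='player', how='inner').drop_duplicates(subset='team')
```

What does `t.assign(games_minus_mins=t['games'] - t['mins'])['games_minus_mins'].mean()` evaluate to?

-6.5

merge on 'player' (how='inner') → 7 rows:
    team player  mins  games
0  Bears   Sara    17     44
1  Bears    Zoe     5     23
2  Bears   Lena    39      2
3  Hawks    Uma    47      7
4  Hawks    Uma    40      7
5  Bears   Sara    33     44
6  Bears   Lena    29      2
drop duplicate team (keep=first):
    team player  mins  games
0  Bears   Sara    17     44
3  Hawks    Uma    47      7
add column games_minus_mins = t['games'] - t['mins']:
    team player  mins  games  games_minus_mins
0  Bears   Sara    17     44                27
3  Hawks    Uma    47      7               -40
mean of column 'games_minus_mins' → -6.5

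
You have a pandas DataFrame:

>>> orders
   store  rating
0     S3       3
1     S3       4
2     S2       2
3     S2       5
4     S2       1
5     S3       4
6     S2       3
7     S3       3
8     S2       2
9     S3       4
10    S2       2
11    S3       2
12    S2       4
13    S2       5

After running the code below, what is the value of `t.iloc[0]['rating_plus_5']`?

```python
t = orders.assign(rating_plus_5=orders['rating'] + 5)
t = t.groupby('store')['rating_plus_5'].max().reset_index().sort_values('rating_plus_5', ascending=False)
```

10

add column rating_plus_5 = orders['rating'] + 5:
   store  rating  rating_plus_5
0     S3       3              8
1     S3       4              9
2     S2       2              7
3     S2       5             10
4     S2       1              6
5     S3       4              9
6     S2       3              8
7     S3       3              8
8     S2       2              7
9     S3       4              9
10    S2       2              7
11    S3       2              7
12    S2       4              9
13    S2       5             10
group by store, max of rating_plus_5:
store
S2    10
S3     9
Name: rating_plus_5, dtype: int64
reset_index():
  store  rating_plus_5
0    S2             10
1    S3              9
sort by rating_plus_5 descending:
  store  rating_plus_5
0    S2             10
1    S3              9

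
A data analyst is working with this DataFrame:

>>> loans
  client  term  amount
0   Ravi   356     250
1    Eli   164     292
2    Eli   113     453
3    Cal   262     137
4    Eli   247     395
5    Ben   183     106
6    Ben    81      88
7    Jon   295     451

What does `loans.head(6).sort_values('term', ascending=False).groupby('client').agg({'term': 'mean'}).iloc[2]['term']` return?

174.666666667

take first 6 rows:
  client  term  amount
0   Ravi   356     250
1    Eli   164     292
2    Eli   113     453
3    Cal   262     137
4    Eli   247     395
5    Ben   183     106
sort by term descending:
  client  term  amount
0   Ravi   356     250
3    Cal   262     137
4    Eli   247     395
5    Ben   183     106
1    Eli   164     292
2    Eli   113     453
group by client, mean of term:
              term
client            
Ben     183.000000
Cal     262.000000
Eli     174.666667
Ravi    356.000000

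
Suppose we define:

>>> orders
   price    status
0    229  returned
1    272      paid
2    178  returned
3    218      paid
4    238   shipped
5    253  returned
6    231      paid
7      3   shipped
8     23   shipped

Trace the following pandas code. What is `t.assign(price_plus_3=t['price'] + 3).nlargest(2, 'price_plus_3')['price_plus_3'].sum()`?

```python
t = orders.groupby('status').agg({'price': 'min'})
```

group by status, min of price:
          price
status         
paid        218
returned    178
shipped       3
add column price_plus_3 = t['price'] + 3:
          price  price_plus_3
status                       
paid        218           221
returned    178           181
shipped       3             6
take 2 rows with largest price_plus_3:
          price  price_plus_3
status                       
paid        218           221
returned    178           181
Taking the sum of column 'price_plus_3' gives 402.

402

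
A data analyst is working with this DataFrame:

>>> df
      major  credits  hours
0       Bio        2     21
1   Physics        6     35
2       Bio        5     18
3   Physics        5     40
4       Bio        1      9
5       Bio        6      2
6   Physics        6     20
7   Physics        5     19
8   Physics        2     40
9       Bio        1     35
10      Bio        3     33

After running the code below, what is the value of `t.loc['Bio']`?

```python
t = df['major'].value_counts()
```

6

value_counts of major:
major
Bio        6
Physics    5
Name: count, dtype: int64
Reading off the value at index 'Bio', we get 6.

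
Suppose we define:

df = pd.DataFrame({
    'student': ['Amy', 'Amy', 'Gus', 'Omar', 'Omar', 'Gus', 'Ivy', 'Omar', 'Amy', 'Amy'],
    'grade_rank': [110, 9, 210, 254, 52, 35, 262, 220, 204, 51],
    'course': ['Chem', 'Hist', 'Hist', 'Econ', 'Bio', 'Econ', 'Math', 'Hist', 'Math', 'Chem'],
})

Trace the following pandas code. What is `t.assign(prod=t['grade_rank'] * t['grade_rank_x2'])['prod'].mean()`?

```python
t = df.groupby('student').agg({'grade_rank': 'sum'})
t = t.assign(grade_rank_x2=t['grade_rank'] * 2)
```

group by student, sum of grade_rank:
         grade_rank
student            
Amy             374
Gus             245
Ivy             262
Omar            526
add column grade_rank_x2 = t['grade_rank'] * 2:
         grade_rank  grade_rank_x2
student                           
Amy             374            748
Gus             245            490
Ivy             262            524
Omar            526           1052
add column prod = t['grade_rank'] * t['grade_rank_x2']:
         grade_rank  grade_rank_x2    prod
student                                   
Amy             374            748  279752
Gus             245            490  120050
Ivy             262            524  137288
Omar            526           1052  553352
Reading off the mean of column 'prod', we get 272610.5.

272610.5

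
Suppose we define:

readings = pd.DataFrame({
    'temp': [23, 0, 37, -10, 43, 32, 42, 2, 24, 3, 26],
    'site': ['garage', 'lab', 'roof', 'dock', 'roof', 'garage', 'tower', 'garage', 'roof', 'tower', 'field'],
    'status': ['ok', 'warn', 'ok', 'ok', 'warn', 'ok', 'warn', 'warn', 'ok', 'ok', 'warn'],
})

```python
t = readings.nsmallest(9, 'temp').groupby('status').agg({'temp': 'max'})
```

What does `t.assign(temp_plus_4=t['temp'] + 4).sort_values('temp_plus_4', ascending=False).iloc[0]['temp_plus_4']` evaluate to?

41

take 9 rows with smallest temp:
    temp    site status
3    -10    dock     ok
1      0     lab   warn
7      2  garage   warn
9      3   tower     ok
0     23  garage     ok
8     24    roof     ok
10    26   field   warn
5     32  garage     ok
2     37    roof     ok
group by status, max of temp:
        temp
status      
ok        37
warn      26
add column temp_plus_4 = t['temp'] + 4:
        temp  temp_plus_4
status                   
ok        37           41
warn      26           30
sort by temp_plus_4 descending:
        temp  temp_plus_4
status                   
ok        37           41
warn      26           30
Then the value at position 0, column 'temp_plus_4': 41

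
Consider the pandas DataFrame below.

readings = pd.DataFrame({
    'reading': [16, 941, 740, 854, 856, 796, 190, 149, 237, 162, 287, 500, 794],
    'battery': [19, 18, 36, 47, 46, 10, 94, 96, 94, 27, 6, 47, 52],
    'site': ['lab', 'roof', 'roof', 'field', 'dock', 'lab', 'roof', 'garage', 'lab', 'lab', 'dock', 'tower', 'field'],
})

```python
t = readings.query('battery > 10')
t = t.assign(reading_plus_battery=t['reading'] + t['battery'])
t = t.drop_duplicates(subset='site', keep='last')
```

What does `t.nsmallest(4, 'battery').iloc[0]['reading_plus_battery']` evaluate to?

189

filter rows where battery > 10:
    reading  battery    site
0        16       19     lab
1       941       18    roof
2       740       36    roof
3       854       47   field
4       856       46    dock
6       190       94    roof
7       149       96  garage
8       237       94     lab
9       162       27     lab
11      500       47   tower
12      794       52   field
add column reading_plus_battery = t['reading'] + t['battery']:
    reading  battery    site  reading_plus_battery
0        16       19     lab                    35
1       941       18    roof                   959
2       740       36    roof                   776
3       854       47   field                   901
4       856       46    dock                   902
6       190       94    roof                   284
7       149       96  garage                   245
8       237       94     lab                   331
9       162       27     lab                   189
11      500       47   tower                   547
12      794       52   field                   846
drop duplicate site (keep=last):
    reading  battery    site  reading_plus_battery
4       856       46    dock                   902
6       190       94    roof                   284
7       149       96  garage                   245
9       162       27     lab                   189
11      500       47   tower                   547
12      794       52   field                   846
take 4 rows with smallest battery:
    reading  battery   site  reading_plus_battery
9       162       27    lab                   189
4       856       46   dock                   902
11      500       47  tower                   547
12      794       52  field                   846
Then the value at position 0, column 'reading_plus_battery': 189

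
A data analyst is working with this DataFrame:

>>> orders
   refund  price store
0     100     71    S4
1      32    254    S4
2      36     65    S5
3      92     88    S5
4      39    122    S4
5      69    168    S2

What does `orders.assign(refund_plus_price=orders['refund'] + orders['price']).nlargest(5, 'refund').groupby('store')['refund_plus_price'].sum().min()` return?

add column refund_plus_price = orders['refund'] + orders['price']:
   refund  price store  refund_plus_price
0     100     71    S4                171
1      32    254    S4                286
2      36     65    S5                101
3      92     88    S5                180
4      39    122    S4                161
5      69    168    S2                237
take 5 rows with largest refund:
   refund  price store  refund_plus_price
0     100     71    S4                171
3      92     88    S5                180
5      69    168    S2                237
4      39    122    S4                161
2      36     65    S5                101
group by store, sum of refund_plus_price:
store
S2    237
S4    332
S5    281
Name: refund_plus_price, dtype: int64
The min of the resulting series is 237.

237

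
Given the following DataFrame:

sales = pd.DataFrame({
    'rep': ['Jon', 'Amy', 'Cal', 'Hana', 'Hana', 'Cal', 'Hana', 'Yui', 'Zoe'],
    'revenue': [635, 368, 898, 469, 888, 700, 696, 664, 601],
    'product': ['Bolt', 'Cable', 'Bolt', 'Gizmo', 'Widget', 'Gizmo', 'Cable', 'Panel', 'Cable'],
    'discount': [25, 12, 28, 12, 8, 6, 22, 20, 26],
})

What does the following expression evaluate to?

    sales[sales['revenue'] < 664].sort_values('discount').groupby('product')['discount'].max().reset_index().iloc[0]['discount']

25

filter rows where revenue < 664:
    rep  revenue product  discount
0   Jon      635    Bolt        25
1   Amy      368   Cable        12
3  Hana      469   Gizmo        12
8   Zoe      601   Cable        26
sort by discount:
    rep  revenue product  discount
1   Amy      368   Cable        12
3  Hana      469   Gizmo        12
0   Jon      635    Bolt        25
8   Zoe      601   Cable        26
group by product, max of discount:
product
Bolt     25
Cable    26
Gizmo    12
Name: discount, dtype: int64
reset_index():
  product  discount
0    Bolt        25
1   Cable        26
2   Gizmo        12
Hence 25.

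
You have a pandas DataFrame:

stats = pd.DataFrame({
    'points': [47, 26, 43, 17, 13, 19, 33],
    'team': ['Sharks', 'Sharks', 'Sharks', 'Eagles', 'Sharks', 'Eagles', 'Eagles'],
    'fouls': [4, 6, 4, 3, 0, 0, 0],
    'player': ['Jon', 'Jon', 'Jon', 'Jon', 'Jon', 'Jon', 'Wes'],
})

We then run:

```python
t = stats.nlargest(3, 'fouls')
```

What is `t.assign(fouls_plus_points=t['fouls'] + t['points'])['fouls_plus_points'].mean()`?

43.3333333333

take 3 rows with largest fouls:
   points    team  fouls player
1      26  Sharks      6    Jon
0      47  Sharks      4    Jon
2      43  Sharks      4    Jon
add column fouls_plus_points = t['fouls'] + t['points']:
   points    team  fouls player  fouls_plus_points
1      26  Sharks      6    Jon                 32
0      47  Sharks      4    Jon                 51
2      43  Sharks      4    Jon                 47
So mean() = 43.3333333333.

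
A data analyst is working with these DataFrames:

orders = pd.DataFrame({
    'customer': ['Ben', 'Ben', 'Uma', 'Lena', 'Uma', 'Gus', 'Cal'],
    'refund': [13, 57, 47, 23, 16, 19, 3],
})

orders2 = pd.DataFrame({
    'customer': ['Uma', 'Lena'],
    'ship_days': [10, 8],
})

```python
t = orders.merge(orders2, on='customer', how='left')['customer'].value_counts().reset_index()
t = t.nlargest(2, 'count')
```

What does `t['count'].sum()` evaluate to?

4

merge on 'customer' (how='left') → 7 rows:
  customer  refund  ship_days
0      Ben      13        NaN
1      Ben      57        NaN
2      Uma      47       10.0
3     Lena      23        8.0
4      Uma      16       10.0
5      Gus      19        NaN
6      Cal       3        NaN
value_counts of customer:
customer
Ben     2
Uma     2
Lena    1
Gus     1
Cal     1
Name: count, dtype: int64
reset_index():
  customer  count
0      Ben      2
1      Uma      2
2     Lena      1
3      Gus      1
4      Cal      1
take 2 rows with largest count:
  customer  count
0      Ben      2
1      Uma      2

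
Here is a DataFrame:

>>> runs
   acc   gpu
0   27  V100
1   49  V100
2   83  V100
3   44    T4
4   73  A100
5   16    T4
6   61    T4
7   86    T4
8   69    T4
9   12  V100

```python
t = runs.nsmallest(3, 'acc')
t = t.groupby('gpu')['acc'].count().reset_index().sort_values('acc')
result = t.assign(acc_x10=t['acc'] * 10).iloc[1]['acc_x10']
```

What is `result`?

take 3 rows with smallest acc:
   acc   gpu
9   12  V100
5   16    T4
0   27  V100
group by gpu, count of acc:
gpu
T4      1
V100    2
Name: acc, dtype: int64
reset_index():
    gpu  acc
0    T4    1
1  V100    2
sort by acc:
    gpu  acc
0    T4    1
1  V100    2
add column acc_x10 = t['acc'] * 10:
    gpu  acc  acc_x10
0    T4    1       10
1  V100    2       20
So iloc[1]['acc_x10'] = 20.

20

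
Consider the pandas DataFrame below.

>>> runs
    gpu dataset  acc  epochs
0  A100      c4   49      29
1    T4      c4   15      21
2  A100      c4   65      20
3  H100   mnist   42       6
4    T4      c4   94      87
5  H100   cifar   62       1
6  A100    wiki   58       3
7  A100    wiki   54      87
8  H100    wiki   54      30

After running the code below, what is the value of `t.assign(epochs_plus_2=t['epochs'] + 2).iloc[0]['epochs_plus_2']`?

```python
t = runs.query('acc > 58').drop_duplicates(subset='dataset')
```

filter rows where acc > 58:
    gpu dataset  acc  epochs
2  A100      c4   65      20
4    T4      c4   94      87
5  H100   cifar   62       1
drop duplicate dataset (keep=first):
    gpu dataset  acc  epochs
2  A100      c4   65      20
5  H100   cifar   62       1
add column epochs_plus_2 = t['epochs'] + 2:
    gpu dataset  acc  epochs  epochs_plus_2
2  A100      c4   65      20             22
5  H100   cifar   62       1              3
value at position 0, column 'epochs_plus_2' → 22

22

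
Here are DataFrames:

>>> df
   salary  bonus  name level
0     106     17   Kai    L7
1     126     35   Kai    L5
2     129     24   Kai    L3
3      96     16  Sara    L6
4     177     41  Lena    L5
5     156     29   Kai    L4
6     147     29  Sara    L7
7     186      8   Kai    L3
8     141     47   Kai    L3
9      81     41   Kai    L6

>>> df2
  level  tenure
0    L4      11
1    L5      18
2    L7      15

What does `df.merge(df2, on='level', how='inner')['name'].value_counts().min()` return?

1

merge on 'level' (how='inner') → 5 rows:
   salary  bonus  name level  tenure
0     106     17   Kai    L7      15
1     126     35   Kai    L5      18
2     177     41  Lena    L5      18
3     156     29   Kai    L4      11
4     147     29  Sara    L7      15
value_counts of name:
name
Kai     3
Lena    1
Sara    1
Name: count, dtype: int64
So min() = 1.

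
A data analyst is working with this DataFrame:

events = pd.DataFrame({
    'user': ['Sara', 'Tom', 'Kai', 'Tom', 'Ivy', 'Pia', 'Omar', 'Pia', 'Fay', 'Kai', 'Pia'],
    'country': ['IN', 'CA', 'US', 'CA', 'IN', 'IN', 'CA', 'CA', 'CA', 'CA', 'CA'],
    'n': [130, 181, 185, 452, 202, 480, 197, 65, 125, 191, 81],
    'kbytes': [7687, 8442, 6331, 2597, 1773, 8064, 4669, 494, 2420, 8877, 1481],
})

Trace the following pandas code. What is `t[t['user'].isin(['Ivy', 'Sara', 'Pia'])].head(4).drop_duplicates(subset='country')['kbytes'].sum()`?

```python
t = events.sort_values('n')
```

8181

sort by n:
    user country    n  kbytes
7    Pia      CA   65     494
10   Pia      CA   81    1481
8    Fay      CA  125    2420
0   Sara      IN  130    7687
1    Tom      CA  181    8442
2    Kai      US  185    6331
9    Kai      CA  191    8877
6   Omar      CA  197    4669
4    Ivy      IN  202    1773
3    Tom      CA  452    2597
5    Pia      IN  480    8064
filter rows where user in ['Ivy', 'Sara', 'Pia']:
    user country    n  kbytes
7    Pia      CA   65     494
10   Pia      CA   81    1481
0   Sara      IN  130    7687
4    Ivy      IN  202    1773
5    Pia      IN  480    8064
take first 4 rows:
    user country    n  kbytes
7    Pia      CA   65     494
10   Pia      CA   81    1481
0   Sara      IN  130    7687
4    Ivy      IN  202    1773
drop duplicate country (keep=first):
   user country    n  kbytes
7   Pia      CA   65     494
0  Sara      IN  130    7687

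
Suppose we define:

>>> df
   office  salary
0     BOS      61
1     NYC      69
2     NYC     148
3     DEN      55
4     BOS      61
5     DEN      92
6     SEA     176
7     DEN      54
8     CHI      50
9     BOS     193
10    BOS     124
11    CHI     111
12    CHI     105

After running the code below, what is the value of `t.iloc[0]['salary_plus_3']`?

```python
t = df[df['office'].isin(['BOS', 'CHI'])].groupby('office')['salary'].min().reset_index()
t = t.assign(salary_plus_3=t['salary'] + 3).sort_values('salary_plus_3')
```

53

filter rows where office in ['BOS', 'CHI']:
   office  salary
0     BOS      61
4     BOS      61
8     CHI      50
9     BOS     193
10    BOS     124
11    CHI     111
12    CHI     105
group by office, min of salary:
office
BOS    61
CHI    50
Name: salary, dtype: int64
reset_index():
  office  salary
0    BOS      61
1    CHI      50
add column salary_plus_3 = t['salary'] + 3:
  office  salary  salary_plus_3
0    BOS      61             64
1    CHI      50             53
sort by salary_plus_3:
  office  salary  salary_plus_3
1    CHI      50             53
0    BOS      61             64
Finally, value at position 0, column 'salary_plus_3' = 53.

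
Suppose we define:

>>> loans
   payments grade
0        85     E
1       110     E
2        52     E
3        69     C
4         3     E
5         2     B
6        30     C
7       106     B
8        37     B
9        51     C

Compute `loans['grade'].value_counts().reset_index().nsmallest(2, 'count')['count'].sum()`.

6

value_counts of grade:
grade
E    4
C    3
B    3
Name: count, dtype: int64
reset_index():
  grade  count
0     E      4
1     C      3
2     B      3
take 2 rows with smallest count:
  grade  count
1     C      3
2     B      3
Taking the sum of column 'count' gives 6.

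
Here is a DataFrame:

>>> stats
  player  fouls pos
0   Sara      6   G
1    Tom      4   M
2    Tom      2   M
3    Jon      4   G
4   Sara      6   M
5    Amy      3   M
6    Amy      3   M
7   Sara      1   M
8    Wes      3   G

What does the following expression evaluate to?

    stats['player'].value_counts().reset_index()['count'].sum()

9

value_counts of player:
player
Sara    3
Tom     2
Amy     2
Jon     1
Wes     1
Name: count, dtype: int64
reset_index():
  player  count
0   Sara      3
1    Tom      2
2    Amy      2
3    Jon      1
4    Wes      1
Reading off the sum of column 'count', we get 9.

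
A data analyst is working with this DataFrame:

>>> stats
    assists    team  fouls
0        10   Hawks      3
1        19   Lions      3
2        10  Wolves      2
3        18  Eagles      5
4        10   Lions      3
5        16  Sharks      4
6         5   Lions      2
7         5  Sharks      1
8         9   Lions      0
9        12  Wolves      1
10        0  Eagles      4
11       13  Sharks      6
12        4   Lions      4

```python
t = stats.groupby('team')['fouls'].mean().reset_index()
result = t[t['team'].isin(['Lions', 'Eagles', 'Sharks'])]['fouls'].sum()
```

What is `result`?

10.5666666667

group by team, mean of fouls:
team
Eagles    4.500000
Hawks     3.000000
Lions     2.400000
Sharks    3.666667
Wolves    1.500000
Name: fouls, dtype: float64
reset_index():
     team     fouls
0  Eagles  4.500000
1   Hawks  3.000000
2   Lions  2.400000
3  Sharks  3.666667
4  Wolves  1.500000
filter rows where team in ['Lions', 'Eagles', 'Sharks']:
     team     fouls
0  Eagles  4.500000
2   Lions  2.400000
3  Sharks  3.666667
Hence 10.5666666667.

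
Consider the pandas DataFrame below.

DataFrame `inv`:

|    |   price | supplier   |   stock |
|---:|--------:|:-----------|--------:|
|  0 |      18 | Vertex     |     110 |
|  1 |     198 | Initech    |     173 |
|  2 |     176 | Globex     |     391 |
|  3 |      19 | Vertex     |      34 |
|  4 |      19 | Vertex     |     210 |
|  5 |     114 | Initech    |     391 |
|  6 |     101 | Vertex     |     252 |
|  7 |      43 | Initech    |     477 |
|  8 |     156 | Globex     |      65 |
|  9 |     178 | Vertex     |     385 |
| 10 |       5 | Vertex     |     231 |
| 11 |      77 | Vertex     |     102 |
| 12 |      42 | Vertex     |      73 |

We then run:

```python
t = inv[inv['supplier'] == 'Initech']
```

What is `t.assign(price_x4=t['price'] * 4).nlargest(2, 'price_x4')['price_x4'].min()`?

456

filter rows where supplier == 'Initech':
   price supplier  stock
1    198  Initech    173
5    114  Initech    391
7     43  Initech    477
add column price_x4 = t['price'] * 4:
   price supplier  stock  price_x4
1    198  Initech    173       792
5    114  Initech    391       456
7     43  Initech    477       172
take 2 rows with largest price_x4:
   price supplier  stock  price_x4
1    198  Initech    173       792
5    114  Initech    391       456
Finally, min of column 'price_x4' = 456.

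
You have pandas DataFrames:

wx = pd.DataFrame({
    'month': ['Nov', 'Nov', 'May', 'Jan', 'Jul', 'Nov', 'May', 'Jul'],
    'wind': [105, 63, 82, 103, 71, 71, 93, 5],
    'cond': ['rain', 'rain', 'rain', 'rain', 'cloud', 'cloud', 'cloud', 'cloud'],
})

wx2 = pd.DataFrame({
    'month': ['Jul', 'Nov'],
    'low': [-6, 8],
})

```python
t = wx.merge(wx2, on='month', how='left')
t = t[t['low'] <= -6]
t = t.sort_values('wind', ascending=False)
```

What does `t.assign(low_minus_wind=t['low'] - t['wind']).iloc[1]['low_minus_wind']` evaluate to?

merge on 'month' (how='left') → 8 rows:
  month  wind   cond  low
0   Nov   105   rain  8.0
1   Nov    63   rain  8.0
2   May    82   rain  NaN
3   Jan   103   rain  NaN
4   Jul    71  cloud -6.0
5   Nov    71  cloud  8.0
6   May    93  cloud  NaN
7   Jul     5  cloud -6.0
filter rows where low <= -6:
  month  wind   cond  low
4   Jul    71  cloud -6.0
7   Jul     5  cloud -6.0
sort by wind descending:
  month  wind   cond  low
4   Jul    71  cloud -6.0
7   Jul     5  cloud -6.0
add column low_minus_wind = t['low'] - t['wind']:
  month  wind   cond  low  low_minus_wind
4   Jul    71  cloud -6.0           -77.0
7   Jul     5  cloud -6.0           -11.0
Hence -11.0.

-11.0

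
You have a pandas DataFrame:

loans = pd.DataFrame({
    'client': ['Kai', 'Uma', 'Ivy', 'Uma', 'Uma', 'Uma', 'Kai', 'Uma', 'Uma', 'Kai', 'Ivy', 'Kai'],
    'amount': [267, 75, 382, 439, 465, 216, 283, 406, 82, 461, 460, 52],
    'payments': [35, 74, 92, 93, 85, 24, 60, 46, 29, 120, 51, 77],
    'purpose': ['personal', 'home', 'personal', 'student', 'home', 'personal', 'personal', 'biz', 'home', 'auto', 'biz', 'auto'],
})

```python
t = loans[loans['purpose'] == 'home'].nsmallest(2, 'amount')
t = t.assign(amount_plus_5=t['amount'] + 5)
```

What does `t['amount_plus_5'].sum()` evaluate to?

filter rows where purpose == 'home':
  client  amount  payments purpose
1    Uma      75        74    home
4    Uma     465        85    home
8    Uma      82        29    home
take 2 rows with smallest amount:
  client  amount  payments purpose
1    Uma      75        74    home
8    Uma      82        29    home
add column amount_plus_5 = t['amount'] + 5:
  client  amount  payments purpose  amount_plus_5
1    Uma      75        74    home             80
8    Uma      82        29    home             87
The sum of column 'amount_plus_5' is 167.

167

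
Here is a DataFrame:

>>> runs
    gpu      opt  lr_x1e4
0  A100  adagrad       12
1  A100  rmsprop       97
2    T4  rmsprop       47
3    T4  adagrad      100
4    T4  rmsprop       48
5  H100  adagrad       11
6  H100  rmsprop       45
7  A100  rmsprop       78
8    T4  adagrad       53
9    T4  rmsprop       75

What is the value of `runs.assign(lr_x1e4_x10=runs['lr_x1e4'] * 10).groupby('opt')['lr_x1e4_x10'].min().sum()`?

add column lr_x1e4_x10 = runs['lr_x1e4'] * 10:
    gpu      opt  lr_x1e4  lr_x1e4_x10
0  A100  adagrad       12          120
1  A100  rmsprop       97          970
2    T4  rmsprop       47          470
3    T4  adagrad      100         1000
4    T4  rmsprop       48          480
5  H100  adagrad       11          110
6  H100  rmsprop       45          450
7  A100  rmsprop       78          780
8    T4  adagrad       53          530
9    T4  rmsprop       75          750
group by opt, min of lr_x1e4_x10:
opt
adagrad    110
rmsprop    450
Name: lr_x1e4_x10, dtype: int64

560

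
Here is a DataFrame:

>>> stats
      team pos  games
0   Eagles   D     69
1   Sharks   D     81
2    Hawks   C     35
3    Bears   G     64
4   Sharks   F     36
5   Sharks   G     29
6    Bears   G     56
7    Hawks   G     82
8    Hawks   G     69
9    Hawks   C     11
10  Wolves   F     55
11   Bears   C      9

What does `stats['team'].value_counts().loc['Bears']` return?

value_counts of team:
team
Hawks     4
Sharks    3
Bears     3
Eagles    1
Wolves    1
Name: count, dtype: int64
Finally, value at index 'Bears' = 3.

3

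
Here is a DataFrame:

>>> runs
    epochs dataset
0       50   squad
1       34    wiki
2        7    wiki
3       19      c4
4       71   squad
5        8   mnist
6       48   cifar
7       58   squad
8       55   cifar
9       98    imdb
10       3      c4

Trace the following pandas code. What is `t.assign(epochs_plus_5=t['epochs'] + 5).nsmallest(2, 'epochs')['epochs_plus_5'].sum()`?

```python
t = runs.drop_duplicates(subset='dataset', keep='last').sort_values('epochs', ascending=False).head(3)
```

drop duplicate dataset (keep=last):
    epochs dataset
2        7    wiki
5        8   mnist
7       58   squad
8       55   cifar
9       98    imdb
10       3      c4
sort by epochs descending:
    epochs dataset
9       98    imdb
7       58   squad
8       55   cifar
5        8   mnist
2        7    wiki
10       3      c4
take first 3 rows:
   epochs dataset
9      98    imdb
7      58   squad
8      55   cifar
add column epochs_plus_5 = t['epochs'] + 5:
   epochs dataset  epochs_plus_5
9      98    imdb            103
7      58   squad             63
8      55   cifar             60
take 2 rows with smallest epochs:
   epochs dataset  epochs_plus_5
8      55   cifar             60
7      58   squad             63
Reading off the sum of column 'epochs_plus_5', we get 123.

123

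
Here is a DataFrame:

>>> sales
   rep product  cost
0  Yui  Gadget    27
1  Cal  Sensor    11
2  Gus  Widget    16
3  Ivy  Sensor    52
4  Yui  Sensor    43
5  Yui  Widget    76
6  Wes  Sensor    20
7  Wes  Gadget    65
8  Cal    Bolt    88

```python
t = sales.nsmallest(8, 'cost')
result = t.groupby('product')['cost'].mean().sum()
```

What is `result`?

123.5

take 8 rows with smallest cost:
   rep product  cost
1  Cal  Sensor    11
2  Gus  Widget    16
6  Wes  Sensor    20
0  Yui  Gadget    27
4  Yui  Sensor    43
3  Ivy  Sensor    52
7  Wes  Gadget    65
5  Yui  Widget    76
group by product, mean of cost:
product
Gadget    46.0
Sensor    31.5
Widget    46.0
Name: cost, dtype: float64
Reading off the sum of the resulting series, we get 123.5.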